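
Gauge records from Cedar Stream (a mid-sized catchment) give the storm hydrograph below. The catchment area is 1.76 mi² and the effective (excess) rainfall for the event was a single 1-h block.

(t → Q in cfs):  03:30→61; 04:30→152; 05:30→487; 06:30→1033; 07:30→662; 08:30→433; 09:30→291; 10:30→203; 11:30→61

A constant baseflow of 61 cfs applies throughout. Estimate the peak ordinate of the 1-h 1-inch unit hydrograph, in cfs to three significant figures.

U_p ≈ 390 cfs

Direct runoff: 0.0, 91.0, 426.0, 972.0, 601.0, 372.0, 230.0, 142.0, 0.0 cfs; ΣQ_DR = 2834 cfs, peak = 972.0 cfs.
Runoff depth d = ΣQ_DR·Δt / A = 2834 × 3600 / (1.76 mi²) = 2.495 in.
The 1-inch UH is the DRH scaled by (1 in)/d, so U_p = 972.0 × 1/2.495 = 390 cfs.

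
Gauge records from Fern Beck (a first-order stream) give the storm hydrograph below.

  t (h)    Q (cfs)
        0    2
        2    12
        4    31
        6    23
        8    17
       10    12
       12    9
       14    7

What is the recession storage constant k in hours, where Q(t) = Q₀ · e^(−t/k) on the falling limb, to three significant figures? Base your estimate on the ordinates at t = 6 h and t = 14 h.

k ≈ 6.73 h

On the falling limb, Q drops from 23 to 7 cfs between t = 6 h and t = 14 h (Δt = 8 h).
k = −Δt / ln(Q₂/Q₁) = −8 / ln(7/23) = 6.73 h.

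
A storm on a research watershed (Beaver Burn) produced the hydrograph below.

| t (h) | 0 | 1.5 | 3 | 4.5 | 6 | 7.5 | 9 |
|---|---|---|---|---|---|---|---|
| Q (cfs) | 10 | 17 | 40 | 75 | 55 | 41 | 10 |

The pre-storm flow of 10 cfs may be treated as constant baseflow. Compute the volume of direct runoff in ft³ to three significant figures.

Direct-runoff ordinates (Q − Q_b): 0.0, 7.0, 30.0, 65.0, 45.0, 31.0, 0.0 cfs.
ΣQ_DR = 178.0 cfs.
With Δt = 1.5 h = 5400 s, V = ΣQ_DR · Δt = 178.0 × 5400 = 9.61 × 10^5 ft³.

V ≈ 9.61 × 10^5 ft³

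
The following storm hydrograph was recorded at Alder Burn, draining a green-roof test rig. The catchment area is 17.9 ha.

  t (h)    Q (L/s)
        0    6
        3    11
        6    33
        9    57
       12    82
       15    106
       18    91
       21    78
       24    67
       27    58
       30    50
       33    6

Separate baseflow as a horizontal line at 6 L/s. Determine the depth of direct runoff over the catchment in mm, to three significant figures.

Direct runoff: 0.0, 5.0, 27.0, 51.0, 76.0, 100.0, 85.0, 72.0, 61.0, 52.0, 44.0, 0.0 L/s; ΣQ_DR = 573.0 L/s.
V = ΣQ_DR · Δt = 573.0 × 10800 s = 6.188 × 10^6 L.
Over A = 17.9 ha, depth = V / A = 34.6 mm.

d ≈ 34.6 mm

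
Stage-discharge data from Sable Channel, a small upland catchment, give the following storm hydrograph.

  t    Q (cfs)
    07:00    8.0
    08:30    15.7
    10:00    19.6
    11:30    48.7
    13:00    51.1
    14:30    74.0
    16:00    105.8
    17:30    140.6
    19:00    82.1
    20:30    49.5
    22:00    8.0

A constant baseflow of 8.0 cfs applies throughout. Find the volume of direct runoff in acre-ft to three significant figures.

V ≈ 63.9 acre-ft

Direct-runoff ordinates (Q − Q_b): 0.0, 7.7, 11.6, 40.7, 43.1, 66.0, 97.8, 132.6, 74.1, 41.5, 0.0 cfs.
ΣQ_DR = 515.1 cfs.
With Δt = 1.5 h = 5400 s, V = ΣQ_DR · Δt = 515.1 × 5400 = 2.78 × 10^6 ft³ = 63.9 acre-ft.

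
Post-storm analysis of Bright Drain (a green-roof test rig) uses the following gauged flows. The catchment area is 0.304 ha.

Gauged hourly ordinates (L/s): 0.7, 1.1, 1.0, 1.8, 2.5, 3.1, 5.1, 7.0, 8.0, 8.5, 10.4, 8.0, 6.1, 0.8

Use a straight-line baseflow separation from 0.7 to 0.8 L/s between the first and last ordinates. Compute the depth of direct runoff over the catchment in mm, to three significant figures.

Direct runoff: 0.00, 0.39, 0.28, 1.08, 1.77, 2.36, 4.35, 6.25, 7.24, 7.73, 9.62, 7.22, 5.31, 0.00 L/s; ΣQ_DR = 53.60 L/s.
V = ΣQ_DR · Δt = 53.60 × 3600 s = 1.930 × 10^5 L.
Over A = 0.304 ha, depth = V / A = 63.5 mm.

d ≈ 63.5 mm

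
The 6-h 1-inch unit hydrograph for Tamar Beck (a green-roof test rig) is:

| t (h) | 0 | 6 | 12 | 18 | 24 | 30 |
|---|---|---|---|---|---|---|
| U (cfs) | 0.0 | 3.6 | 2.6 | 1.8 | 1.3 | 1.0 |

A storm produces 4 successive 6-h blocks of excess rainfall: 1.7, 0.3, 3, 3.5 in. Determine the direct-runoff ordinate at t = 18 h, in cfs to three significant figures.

Q ≈ 14.6 cfs

By discrete convolution, Q_j = Σ (P_i / 1 in) · U_{j−i}.
At t = 18 h (j=3): Q = (1.7/1)·1.8 + (0.3/1)·2.6 + (3/1)·3.6 + (3.5/1)·0.0 = 14.6 cfs.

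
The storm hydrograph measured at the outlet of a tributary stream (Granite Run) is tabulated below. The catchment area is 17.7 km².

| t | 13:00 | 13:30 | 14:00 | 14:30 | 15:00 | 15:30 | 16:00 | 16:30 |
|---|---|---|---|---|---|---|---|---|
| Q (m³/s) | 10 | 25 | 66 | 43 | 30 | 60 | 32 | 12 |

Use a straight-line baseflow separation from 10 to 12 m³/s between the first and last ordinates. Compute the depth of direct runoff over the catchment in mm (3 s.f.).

d ≈ 19.3 mm

Direct runoff: 0.00, 14.71, 55.43, 32.14, 18.86, 48.57, 20.29, 0.00 m³/s; ΣQ_DR = 190.0 m³/s.
V = ΣQ_DR · Δt = 190.0 × 1800 s = 3.420 × 10^5 m³.
Over A = 17.7 km², depth = V / A = 19.3 mm.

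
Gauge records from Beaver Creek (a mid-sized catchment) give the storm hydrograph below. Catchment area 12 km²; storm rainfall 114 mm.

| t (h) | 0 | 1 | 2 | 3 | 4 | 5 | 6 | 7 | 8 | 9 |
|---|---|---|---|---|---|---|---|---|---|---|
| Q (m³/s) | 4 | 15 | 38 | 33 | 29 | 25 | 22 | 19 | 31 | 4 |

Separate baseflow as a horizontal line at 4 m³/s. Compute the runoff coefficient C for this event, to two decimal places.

ΣQ_DR = 180.0 m³/s; V = ΣQ_DR·Δt = 6.480 × 10^5 m³.
Runoff depth d = V / A = 54.00 mm.
C = d / P = 54.00 / 114 = 0.47.

C ≈ 0.47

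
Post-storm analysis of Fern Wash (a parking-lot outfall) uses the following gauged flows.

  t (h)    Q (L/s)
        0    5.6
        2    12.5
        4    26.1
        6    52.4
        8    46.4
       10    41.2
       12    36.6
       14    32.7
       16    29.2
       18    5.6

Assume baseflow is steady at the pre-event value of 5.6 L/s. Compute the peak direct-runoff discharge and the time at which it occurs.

Subtracting baseflow gives direct-runoff ordinates: 0.0, 6.9, 20.5, 46.8, 40.8, 35.6, 31.0, 27.1, 23.6, 0.0 L/s.
The maximum is 46.8 L/s, occurring at the reading for t = 6 h.

Q_p = 46.8 L/s at t = 6 h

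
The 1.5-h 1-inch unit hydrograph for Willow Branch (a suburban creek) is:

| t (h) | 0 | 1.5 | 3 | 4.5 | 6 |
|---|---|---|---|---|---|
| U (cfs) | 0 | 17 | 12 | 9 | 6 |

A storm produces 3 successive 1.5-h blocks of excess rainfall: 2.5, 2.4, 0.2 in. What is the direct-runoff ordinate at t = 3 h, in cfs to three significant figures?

By discrete convolution, Q_j = Σ (P_i / 1 in) · U_{j−i}.
At t = 3 h (j=2): Q = (2.5/1)·12 + (2.4/1)·17 + (0.2/1)·0 = 70.8 cfs.

Q ≈ 70.8 cfs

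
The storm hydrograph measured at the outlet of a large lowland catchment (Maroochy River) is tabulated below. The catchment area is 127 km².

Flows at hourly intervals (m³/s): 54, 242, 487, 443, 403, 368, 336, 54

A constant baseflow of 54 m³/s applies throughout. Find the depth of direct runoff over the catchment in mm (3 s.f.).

d ≈ 55.4 mm

Direct runoff: 0.0, 188.0, 433.0, 389.0, 349.0, 314.0, 282.0, 0.0 m³/s; ΣQ_DR = 1955 m³/s.
V = ΣQ_DR · Δt = 1955 × 3600 s = 7.038 × 10^6 m³.
Over A = 127 km², depth = V / A = 55.4 mm.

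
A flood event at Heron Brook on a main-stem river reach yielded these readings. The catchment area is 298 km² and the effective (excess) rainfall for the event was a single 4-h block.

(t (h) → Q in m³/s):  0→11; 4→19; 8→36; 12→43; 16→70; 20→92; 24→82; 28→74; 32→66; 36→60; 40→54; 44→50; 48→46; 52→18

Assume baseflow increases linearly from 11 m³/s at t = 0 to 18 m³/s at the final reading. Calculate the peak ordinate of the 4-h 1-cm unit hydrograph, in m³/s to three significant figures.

U_p ≈ 31.3 m³/s

Direct runoff: 0.00, 7.46, 23.92, 30.38, 56.85, 78.31, 67.77, 59.23, 50.69, 44.15, 37.62, 33.08, 28.54, 0.00 m³/s; ΣQ_DR = 518.0 m³/s, peak = 78.31 m³/s.
Runoff depth d = ΣQ_DR·Δt / A = 518.0 × 14400 / (298 km²) = 25.03 mm.
The 1-cm UH is the DRH scaled by (10 mm)/d, so U_p = 78.31 × 10/25.03 = 31.3 m³/s.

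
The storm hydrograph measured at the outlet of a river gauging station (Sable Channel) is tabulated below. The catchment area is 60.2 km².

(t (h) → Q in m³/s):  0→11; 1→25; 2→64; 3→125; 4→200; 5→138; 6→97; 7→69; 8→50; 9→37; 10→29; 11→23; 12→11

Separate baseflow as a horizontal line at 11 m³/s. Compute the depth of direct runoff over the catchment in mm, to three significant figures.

Direct runoff: 0.0, 14.0, 53.0, 114.0, 189.0, 127.0, 86.0, 58.0, 39.0, 26.0, 18.0, 12.0, 0.0 m³/s; ΣQ_DR = 736.0 m³/s.
V = ΣQ_DR · Δt = 736.0 × 3600 s = 2.650 × 10^6 m³.
Over A = 60.2 km², depth = V / A = 44.0 mm.

d ≈ 44.0 mm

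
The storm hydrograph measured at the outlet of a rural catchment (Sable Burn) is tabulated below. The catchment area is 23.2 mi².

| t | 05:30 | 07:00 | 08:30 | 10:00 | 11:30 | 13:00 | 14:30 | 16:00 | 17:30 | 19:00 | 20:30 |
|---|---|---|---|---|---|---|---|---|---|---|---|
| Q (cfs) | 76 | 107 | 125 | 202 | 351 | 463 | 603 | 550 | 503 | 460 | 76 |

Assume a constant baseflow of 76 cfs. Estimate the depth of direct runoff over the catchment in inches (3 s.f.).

d ≈ 0.269 in

Direct runoff: 0.0, 31.0, 49.0, 126.0, 275.0, 387.0, 527.0, 474.0, 427.0, 384.0, 0.0 cfs; ΣQ_DR = 2680 cfs.
V = ΣQ_DR · Δt = 2680 × 5400 s = 1.447 × 10^7 ft³.
Over A = 23.2 mi², depth = V / A = 0.269 in.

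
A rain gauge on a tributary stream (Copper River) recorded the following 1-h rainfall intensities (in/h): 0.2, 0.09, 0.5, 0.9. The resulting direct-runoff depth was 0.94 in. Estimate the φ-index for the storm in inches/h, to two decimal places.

φ ≈ 0.23 in/h

Only the 2 blocks with intensity above φ contribute runoff: 0.5, 0.9 in/h.
Σ(I−φ)·Δt = d  ⇒  (0.5+0.9 − 2φ)·1 = 0.94
φ = (1.400 − 0.94/1) / 2 = 0.23 in/h.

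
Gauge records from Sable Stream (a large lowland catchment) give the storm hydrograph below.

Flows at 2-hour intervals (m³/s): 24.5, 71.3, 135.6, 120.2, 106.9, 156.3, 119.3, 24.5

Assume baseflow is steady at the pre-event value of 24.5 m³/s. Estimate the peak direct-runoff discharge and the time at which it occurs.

Q_p = 131.8 m³/s at t = 10 h

Subtracting baseflow gives direct-runoff ordinates: 0.0, 46.8, 111.1, 95.7, 82.4, 131.8, 94.8, 0.0 m³/s.
The maximum is 131.8 m³/s, occurring at the reading for t = 10 h.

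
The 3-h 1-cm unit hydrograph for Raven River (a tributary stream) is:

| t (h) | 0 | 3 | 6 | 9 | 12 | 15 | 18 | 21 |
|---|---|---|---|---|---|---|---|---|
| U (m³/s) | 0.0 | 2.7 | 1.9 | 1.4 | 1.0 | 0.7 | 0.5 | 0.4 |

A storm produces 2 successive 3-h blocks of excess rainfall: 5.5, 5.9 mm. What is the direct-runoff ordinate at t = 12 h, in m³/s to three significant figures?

By discrete convolution, Q_j = Σ (P_i / 10 mm) · U_{j−i}.
At t = 12 h (j=4): Q = (5.5/10)·1.0 + (5.9/10)·1.4 = 1.38 m³/s.

Q ≈ 1.38 m³/s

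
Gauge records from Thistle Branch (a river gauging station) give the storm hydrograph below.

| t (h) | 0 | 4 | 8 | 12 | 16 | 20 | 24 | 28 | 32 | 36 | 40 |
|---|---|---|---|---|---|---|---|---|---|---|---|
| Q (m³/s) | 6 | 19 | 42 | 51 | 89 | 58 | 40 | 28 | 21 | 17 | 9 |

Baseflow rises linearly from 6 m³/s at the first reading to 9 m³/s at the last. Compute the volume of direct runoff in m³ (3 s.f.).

V ≈ 4.28 × 10^6 m³

Direct-runoff ordinates (Q − Q_b): 0.00, 12.70, 35.40, 44.10, 81.80, 50.50, 32.20, 19.90, 12.60, 8.30, 0.00 m³/s.
ΣQ_DR = 297.5 m³/s.
With Δt = 4 h = 14400 s, V = ΣQ_DR · Δt = 297.5 × 14400 = 4.28 × 10^6 m³.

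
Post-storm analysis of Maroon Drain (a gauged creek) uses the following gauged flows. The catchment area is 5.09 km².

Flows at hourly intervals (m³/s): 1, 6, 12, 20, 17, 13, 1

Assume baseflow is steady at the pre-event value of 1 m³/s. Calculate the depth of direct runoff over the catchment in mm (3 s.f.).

Direct runoff: 0.0, 5.0, 11.0, 19.0, 16.0, 12.0, 0.0 m³/s; ΣQ_DR = 63.00 m³/s.
V = ΣQ_DR · Δt = 63.00 × 3600 s = 2.268 × 10^5 m³.
Over A = 5.09 km², depth = V / A = 44.6 mm.

d ≈ 44.6 mm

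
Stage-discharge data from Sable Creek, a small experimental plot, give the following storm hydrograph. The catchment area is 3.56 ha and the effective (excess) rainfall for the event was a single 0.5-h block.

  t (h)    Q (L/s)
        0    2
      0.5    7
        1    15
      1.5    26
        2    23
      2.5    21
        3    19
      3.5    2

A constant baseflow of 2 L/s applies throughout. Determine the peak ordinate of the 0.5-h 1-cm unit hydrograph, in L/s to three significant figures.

Direct runoff: 0.0, 5.0, 13.0, 24.0, 21.0, 19.0, 17.0, 0.0 L/s; ΣQ_DR = 99.00 L/s, peak = 24.0 L/s.
Runoff depth d = ΣQ_DR·Δt / A = 99.00 × 1800 / (3.56 ha) = 5.006 mm.
The 1-cm UH is the DRH scaled by (10 mm)/d, so U_p = 24.0 × 10/5.006 = 47.9 L/s.

U_p ≈ 47.9 L/s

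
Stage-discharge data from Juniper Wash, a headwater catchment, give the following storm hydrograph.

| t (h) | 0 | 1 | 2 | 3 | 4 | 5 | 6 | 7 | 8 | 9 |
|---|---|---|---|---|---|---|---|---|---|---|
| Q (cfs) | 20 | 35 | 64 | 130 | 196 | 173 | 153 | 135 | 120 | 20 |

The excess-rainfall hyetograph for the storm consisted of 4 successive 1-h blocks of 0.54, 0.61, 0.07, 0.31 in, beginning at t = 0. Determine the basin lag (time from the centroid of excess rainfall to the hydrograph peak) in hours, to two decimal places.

Centroid of excess rainfall: t_c = Σ P_i·t̄_i / ΣP_i = 1.5980 h (block centres at 0.5, 1.5, 2.5, 3.5 h).
Hydrograph peak occurs at t = 4 h, so basin lag t_L = 4 − 1.5980 = 2.40 h.

t_L ≈ 2.40 h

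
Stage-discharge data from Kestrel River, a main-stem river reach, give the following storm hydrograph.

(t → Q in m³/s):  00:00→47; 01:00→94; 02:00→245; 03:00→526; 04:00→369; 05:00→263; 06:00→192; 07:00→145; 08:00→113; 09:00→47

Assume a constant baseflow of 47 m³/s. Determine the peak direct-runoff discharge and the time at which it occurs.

Q_p = 479.0 m³/s at t = 03:00

Subtracting baseflow gives direct-runoff ordinates: 0.0, 47.0, 198.0, 479.0, 322.0, 216.0, 145.0, 98.0, 66.0, 0.0 m³/s.
The maximum is 479.0 m³/s, occurring at the reading for t = 03:00.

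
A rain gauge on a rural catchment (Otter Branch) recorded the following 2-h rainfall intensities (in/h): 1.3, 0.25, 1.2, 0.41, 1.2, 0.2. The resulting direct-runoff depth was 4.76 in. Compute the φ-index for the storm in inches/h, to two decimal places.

φ ≈ 0.44 in/h

Only the 3 blocks with intensity above φ contribute runoff: 1.3, 1.2, 1.2 in/h.
Σ(I−φ)·Δt = d  ⇒  (1.3+1.2+1.2 − 3φ)·2 = 4.76
φ = (3.700 − 4.76/2) / 3 = 0.44 in/h.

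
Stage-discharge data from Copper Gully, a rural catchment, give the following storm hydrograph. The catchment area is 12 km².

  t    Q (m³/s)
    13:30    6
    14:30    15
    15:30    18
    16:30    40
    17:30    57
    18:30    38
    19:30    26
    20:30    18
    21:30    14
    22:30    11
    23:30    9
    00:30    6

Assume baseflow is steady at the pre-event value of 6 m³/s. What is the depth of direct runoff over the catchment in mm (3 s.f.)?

d ≈ 55.8 mm

Direct runoff: 0.0, 9.0, 12.0, 34.0, 51.0, 32.0, 20.0, 12.0, 8.0, 5.0, 3.0, 0.0 m³/s; ΣQ_DR = 186.0 m³/s.
V = ΣQ_DR · Δt = 186.0 × 3600 s = 6.696 × 10^5 m³.
Over A = 12 km², depth = V / A = 55.8 mm.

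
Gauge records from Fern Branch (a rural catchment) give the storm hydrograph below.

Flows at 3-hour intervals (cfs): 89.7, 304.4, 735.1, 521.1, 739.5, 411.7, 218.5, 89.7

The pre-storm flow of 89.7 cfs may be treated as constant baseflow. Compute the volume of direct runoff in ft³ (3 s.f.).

V ≈ 2.58 × 10^7 ft³

Direct-runoff ordinates (Q − Q_b): 0.0, 214.7, 645.4, 431.4, 649.8, 322.0, 128.8, 0.0 cfs.
ΣQ_DR = 2392 cfs.
With Δt = 3 h = 10800 s, V = ΣQ_DR · Δt = 2392 × 10800 = 2.58 × 10^7 ft³.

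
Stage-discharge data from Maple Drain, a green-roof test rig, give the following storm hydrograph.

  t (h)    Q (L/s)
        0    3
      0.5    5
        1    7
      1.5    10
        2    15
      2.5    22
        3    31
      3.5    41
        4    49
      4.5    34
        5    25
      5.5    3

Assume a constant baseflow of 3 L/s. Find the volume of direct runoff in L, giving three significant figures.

Direct-runoff ordinates (Q − Q_b): 0.0, 2.0, 4.0, 7.0, 12.0, 19.0, 28.0, 38.0, 46.0, 31.0, 22.0, 0.0 L/s.
ΣQ_DR = 209.0 L/s.
With Δt = 0.5 h = 1800 s, V = ΣQ_DR · Δt = 209.0 × 1800 = 3.76 × 10^5 L.

V ≈ 3.76 × 10^5 L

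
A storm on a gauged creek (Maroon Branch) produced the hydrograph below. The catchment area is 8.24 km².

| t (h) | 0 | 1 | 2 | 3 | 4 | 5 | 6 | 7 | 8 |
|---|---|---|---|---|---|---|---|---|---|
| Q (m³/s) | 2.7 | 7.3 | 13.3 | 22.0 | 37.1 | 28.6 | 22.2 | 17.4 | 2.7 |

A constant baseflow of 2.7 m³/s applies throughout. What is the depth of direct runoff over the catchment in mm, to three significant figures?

Direct runoff: 0.0, 4.6, 10.6, 19.3, 34.4, 25.9, 19.5, 14.7, 0.0 m³/s; ΣQ_DR = 129.0 m³/s.
V = ΣQ_DR · Δt = 129.0 × 3600 s = 4.644 × 10^5 m³.
Over A = 8.24 km², depth = V / A = 56.4 mm.

d ≈ 56.4 mm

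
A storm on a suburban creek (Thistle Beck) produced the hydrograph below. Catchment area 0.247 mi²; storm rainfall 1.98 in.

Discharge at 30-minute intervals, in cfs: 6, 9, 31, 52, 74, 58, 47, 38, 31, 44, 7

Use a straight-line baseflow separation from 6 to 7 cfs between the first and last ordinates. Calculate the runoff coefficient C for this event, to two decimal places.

C ≈ 0.52

ΣQ_DR = 325.5 cfs; V = ΣQ_DR·Δt = 5.859 × 10^5 ft³.
Runoff depth d = V / A = 1.021 in.
C = d / P = 1.021 / 1.98 = 0.52.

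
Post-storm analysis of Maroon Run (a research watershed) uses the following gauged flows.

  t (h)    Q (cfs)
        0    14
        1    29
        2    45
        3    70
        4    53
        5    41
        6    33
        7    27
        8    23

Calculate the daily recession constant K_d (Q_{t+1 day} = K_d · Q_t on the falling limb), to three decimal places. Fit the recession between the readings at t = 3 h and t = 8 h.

Between t = 3 h and t = 8 h the flow falls from 70 to 23 cfs over 5×1 h = 5 h.
Per-interval ratio K = (23/70)^(1/5) = 0.8004; K_d = K^(24/1) = 0.005.

K_d ≈ 0.005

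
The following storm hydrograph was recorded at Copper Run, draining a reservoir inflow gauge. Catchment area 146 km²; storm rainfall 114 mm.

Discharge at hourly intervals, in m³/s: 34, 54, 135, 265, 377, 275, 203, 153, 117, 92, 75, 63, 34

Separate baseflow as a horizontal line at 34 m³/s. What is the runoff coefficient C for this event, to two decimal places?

C ≈ 0.31

ΣQ_DR = 1435 m³/s; V = ΣQ_DR·Δt = 5.166 × 10^6 m³.
Runoff depth d = V / A = 35.38 mm.
C = d / P = 35.38 / 114 = 0.31.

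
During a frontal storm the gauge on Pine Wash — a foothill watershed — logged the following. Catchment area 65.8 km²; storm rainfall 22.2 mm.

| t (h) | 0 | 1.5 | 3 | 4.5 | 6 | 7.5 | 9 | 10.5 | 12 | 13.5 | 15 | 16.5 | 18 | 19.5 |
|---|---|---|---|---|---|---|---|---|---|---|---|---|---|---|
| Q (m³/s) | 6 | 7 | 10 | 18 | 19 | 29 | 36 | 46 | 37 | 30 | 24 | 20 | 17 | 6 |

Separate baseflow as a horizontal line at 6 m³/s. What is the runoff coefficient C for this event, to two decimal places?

C ≈ 0.82

ΣQ_DR = 221.0 m³/s; V = ΣQ_DR·Δt = 1.193 × 10^6 m³.
Runoff depth d = V / A = 18.14 mm.
C = d / P = 18.14 / 22.2 = 0.82.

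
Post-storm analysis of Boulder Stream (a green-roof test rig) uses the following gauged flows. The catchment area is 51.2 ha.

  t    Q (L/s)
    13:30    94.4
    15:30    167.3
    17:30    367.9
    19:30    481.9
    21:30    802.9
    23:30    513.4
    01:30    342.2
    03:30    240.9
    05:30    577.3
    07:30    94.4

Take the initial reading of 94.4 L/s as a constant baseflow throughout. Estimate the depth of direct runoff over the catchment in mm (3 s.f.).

d ≈ 38.5 mm

Direct runoff: 0.0, 72.9, 273.5, 387.5, 708.5, 419.0, 247.8, 146.5, 482.9, 0.0 L/s; ΣQ_DR = 2739 L/s.
V = ΣQ_DR · Δt = 2739 × 7200 s = 1.972 × 10^7 L.
Over A = 51.2 ha, depth = V / A = 38.5 mm.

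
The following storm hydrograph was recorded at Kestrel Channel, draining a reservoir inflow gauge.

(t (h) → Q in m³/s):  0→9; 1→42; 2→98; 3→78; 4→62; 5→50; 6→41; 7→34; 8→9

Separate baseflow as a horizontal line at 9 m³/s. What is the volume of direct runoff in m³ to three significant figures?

V ≈ 1.23 × 10^6 m³

Direct-runoff ordinates (Q − Q_b): 0.0, 33.0, 89.0, 69.0, 53.0, 41.0, 32.0, 25.0, 0.0 m³/s.
ΣQ_DR = 342.0 m³/s.
With Δt = 1 h = 3600 s, V = ΣQ_DR · Δt = 342.0 × 3600 = 1.23 × 10^6 m³.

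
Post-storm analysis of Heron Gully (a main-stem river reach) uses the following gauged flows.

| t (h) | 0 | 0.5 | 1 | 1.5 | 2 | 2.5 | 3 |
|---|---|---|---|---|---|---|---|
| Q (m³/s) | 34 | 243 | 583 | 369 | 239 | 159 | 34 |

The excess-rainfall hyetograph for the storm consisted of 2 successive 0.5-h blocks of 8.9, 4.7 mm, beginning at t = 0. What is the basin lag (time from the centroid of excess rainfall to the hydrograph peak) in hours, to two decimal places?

t_L ≈ 0.58 h

Centroid of excess rainfall: t_c = Σ P_i·t̄_i / ΣP_i = 0.4228 h (block centres at 0.25, 0.75 h).
Hydrograph peak occurs at t = 1 h, so basin lag t_L = 1 − 0.4228 = 0.58 h.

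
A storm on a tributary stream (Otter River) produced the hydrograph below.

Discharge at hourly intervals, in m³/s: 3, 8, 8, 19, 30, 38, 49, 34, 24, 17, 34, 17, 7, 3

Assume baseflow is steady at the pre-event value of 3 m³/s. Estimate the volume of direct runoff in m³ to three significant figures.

Direct-runoff ordinates (Q − Q_b): 0.0, 5.0, 5.0, 16.0, 27.0, 35.0, 46.0, 31.0, 21.0, 14.0, 31.0, 14.0, 4.0, 0.0 m³/s.
ΣQ_DR = 249.0 m³/s.
With Δt = 1 h = 3600 s, V = ΣQ_DR · Δt = 249.0 × 3600 = 8.96 × 10^5 m³.

V ≈ 8.96 × 10^5 m³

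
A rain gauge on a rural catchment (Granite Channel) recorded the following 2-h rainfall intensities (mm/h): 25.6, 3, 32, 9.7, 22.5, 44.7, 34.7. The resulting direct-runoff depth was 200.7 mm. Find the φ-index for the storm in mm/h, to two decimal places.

Only the 5 blocks with intensity above φ contribute runoff: 25.6, 32, 22.5, 44.7, 34.7 mm/h.
Σ(I−φ)·Δt = d  ⇒  (25.6+32+22.5+44.7+34.7 − 5φ)·2 = 200.7
φ = (159.5 − 200.7/2) / 5 = 11.83 mm/h.

φ ≈ 11.83 mm/h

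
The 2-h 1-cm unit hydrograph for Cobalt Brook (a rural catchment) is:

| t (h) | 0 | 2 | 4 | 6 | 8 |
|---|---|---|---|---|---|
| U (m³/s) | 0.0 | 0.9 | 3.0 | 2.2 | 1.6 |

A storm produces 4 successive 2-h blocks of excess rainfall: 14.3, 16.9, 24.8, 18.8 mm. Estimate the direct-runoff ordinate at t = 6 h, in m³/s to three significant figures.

Q ≈ 10.4 m³/s

By discrete convolution, Q_j = Σ (P_i / 10 mm) · U_{j−i}.
At t = 6 h (j=3): Q = (14.3/10)·2.2 + (16.9/10)·3.0 + (24.8/10)·0.9 + (18.8/10)·0.0 = 10.4 m³/s.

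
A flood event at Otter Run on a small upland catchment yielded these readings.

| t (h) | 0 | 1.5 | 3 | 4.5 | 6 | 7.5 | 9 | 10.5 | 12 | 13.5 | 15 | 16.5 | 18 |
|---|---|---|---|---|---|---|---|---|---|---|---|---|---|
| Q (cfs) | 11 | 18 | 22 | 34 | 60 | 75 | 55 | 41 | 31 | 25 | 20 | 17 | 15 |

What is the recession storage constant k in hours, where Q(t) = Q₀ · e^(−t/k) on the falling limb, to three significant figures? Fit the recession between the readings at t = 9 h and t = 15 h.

On the falling limb, Q drops from 55 to 20 cfs between t = 9 h and t = 15 h (Δt = 6 h).
k = −Δt / ln(Q₂/Q₁) = −6 / ln(20/55) = 5.93 h.

k ≈ 5.93 h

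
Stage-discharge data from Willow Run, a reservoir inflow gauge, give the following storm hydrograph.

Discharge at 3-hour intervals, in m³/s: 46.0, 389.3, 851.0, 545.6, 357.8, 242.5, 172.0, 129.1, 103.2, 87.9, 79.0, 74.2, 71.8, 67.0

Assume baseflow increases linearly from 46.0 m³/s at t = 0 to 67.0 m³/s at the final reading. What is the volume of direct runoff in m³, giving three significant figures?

V ≈ 2.62 × 10^7 m³

Direct-runoff ordinates (Q − Q_b): 0.00, 341.68, 801.77, 494.75, 305.34, 188.42, 116.31, 71.79, 44.28, 27.36, 16.85, 10.43, 6.42, 0.00 m³/s.
ΣQ_DR = 2425 m³/s.
With Δt = 3 h = 10800 s, V = ΣQ_DR · Δt = 2425 × 10800 = 2.62 × 10^7 m³.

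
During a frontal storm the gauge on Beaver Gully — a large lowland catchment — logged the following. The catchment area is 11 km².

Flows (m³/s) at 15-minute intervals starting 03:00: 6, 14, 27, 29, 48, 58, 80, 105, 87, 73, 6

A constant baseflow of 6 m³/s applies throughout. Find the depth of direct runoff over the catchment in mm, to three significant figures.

d ≈ 38.2 mm

Direct runoff: 0.0, 8.0, 21.0, 23.0, 42.0, 52.0, 74.0, 99.0, 81.0, 67.0, 0.0 m³/s; ΣQ_DR = 467.0 m³/s.
V = ΣQ_DR · Δt = 467.0 × 900 s = 4.203 × 10^5 m³.
Over A = 11 km², depth = V / A = 38.2 mm.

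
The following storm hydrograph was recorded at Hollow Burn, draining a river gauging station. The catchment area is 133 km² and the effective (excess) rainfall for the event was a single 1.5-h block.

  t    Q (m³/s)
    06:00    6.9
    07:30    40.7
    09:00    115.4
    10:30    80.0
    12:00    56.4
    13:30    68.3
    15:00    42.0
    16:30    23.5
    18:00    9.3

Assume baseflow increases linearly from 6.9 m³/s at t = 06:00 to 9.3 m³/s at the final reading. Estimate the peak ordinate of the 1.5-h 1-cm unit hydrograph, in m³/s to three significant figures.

Direct runoff: 0.00, 33.50, 107.90, 72.20, 48.30, 59.90, 33.30, 14.50, 0.00 m³/s; ΣQ_DR = 369.6 m³/s, peak = 107.90 m³/s.
Runoff depth d = ΣQ_DR·Δt / A = 369.6 × 5400 / (133 km²) = 15.01 mm.
The 1-cm UH is the DRH scaled by (10 mm)/d, so U_p = 107.90 × 10/15.01 = 71.9 m³/s.

U_p ≈ 71.9 m³/s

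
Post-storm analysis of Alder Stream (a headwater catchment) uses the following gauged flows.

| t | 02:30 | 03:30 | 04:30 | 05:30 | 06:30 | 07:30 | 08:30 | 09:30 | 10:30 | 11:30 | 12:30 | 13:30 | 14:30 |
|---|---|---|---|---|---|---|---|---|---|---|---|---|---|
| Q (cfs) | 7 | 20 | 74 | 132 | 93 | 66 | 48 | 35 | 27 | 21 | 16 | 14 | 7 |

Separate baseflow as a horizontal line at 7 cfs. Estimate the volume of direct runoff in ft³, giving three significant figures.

Direct-runoff ordinates (Q − Q_b): 0.0, 13.0, 67.0, 125.0, 86.0, 59.0, 41.0, 28.0, 20.0, 14.0, 9.0, 7.0, 0.0 cfs.
ΣQ_DR = 469.0 cfs.
With Δt = 1 h = 3600 s, V = ΣQ_DR · Δt = 469.0 × 3600 = 1.69 × 10^6 ft³.

V ≈ 1.69 × 10^6 ft³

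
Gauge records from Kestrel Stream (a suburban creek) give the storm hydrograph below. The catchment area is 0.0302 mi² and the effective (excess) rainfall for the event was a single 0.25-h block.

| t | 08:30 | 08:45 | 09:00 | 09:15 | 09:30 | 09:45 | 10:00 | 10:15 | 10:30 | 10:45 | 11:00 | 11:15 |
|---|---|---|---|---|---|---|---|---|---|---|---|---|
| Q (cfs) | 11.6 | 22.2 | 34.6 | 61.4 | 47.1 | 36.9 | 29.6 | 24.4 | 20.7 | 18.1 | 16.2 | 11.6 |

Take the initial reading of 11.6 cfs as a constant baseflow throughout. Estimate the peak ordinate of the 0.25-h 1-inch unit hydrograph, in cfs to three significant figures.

Direct runoff: 0.0, 10.6, 23.0, 49.8, 35.5, 25.3, 18.0, 12.8, 9.1, 6.5, 4.6, 0.0 cfs; ΣQ_DR = 195.2 cfs, peak = 49.8 cfs.
Runoff depth d = ΣQ_DR·Δt / A = 195.2 × 900 / (0.0302 mi²) = 2.504 in.
The 1-inch UH is the DRH scaled by (1 in)/d, so U_p = 49.8 × 1/2.504 = 19.9 cfs.

U_p ≈ 19.9 cfs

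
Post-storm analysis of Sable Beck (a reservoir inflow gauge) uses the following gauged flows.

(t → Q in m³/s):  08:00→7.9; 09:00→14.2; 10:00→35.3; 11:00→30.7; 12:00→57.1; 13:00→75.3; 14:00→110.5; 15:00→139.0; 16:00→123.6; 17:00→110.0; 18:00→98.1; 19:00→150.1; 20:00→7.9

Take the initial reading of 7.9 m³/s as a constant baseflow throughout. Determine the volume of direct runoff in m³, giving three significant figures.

Direct-runoff ordinates (Q − Q_b): 0.0, 6.3, 27.4, 22.8, 49.2, 67.4, 102.6, 131.1, 115.7, 102.1, 90.2, 142.2, 0.0 m³/s.
ΣQ_DR = 857.0 m³/s.
With Δt = 1 h = 3600 s, V = ΣQ_DR · Δt = 857.0 × 3600 = 3.09 × 10^6 m³.

V ≈ 3.09 × 10^6 m³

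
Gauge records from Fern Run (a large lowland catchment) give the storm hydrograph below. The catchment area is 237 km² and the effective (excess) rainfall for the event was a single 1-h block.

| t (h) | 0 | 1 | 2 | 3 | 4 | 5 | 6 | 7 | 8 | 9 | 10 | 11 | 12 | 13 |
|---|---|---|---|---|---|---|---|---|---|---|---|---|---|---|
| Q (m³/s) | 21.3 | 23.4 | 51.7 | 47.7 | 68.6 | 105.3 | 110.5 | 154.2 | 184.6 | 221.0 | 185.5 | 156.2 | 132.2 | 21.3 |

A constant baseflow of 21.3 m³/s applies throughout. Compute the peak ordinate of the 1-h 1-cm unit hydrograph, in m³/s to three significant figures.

U_p ≈ 111 m³/s

Direct runoff: 0.0, 2.1, 30.4, 26.4, 47.3, 84.0, 89.2, 132.9, 163.3, 199.7, 164.2, 134.9, 110.9, 0.0 m³/s; ΣQ_DR = 1185 m³/s, peak = 199.7 m³/s.
Runoff depth d = ΣQ_DR·Δt / A = 1185 × 3600 / (237 km²) = 18.00 mm.
The 1-cm UH is the DRH scaled by (10 mm)/d, so U_p = 199.7 × 10/18.00 = 111 m³/s.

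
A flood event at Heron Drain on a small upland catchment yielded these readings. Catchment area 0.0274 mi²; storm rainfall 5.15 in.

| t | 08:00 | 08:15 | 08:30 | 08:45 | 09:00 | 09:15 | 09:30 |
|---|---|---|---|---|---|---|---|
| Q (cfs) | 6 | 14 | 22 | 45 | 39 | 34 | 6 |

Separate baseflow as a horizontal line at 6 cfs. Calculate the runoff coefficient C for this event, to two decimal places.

ΣQ_DR = 124.0 cfs; V = ΣQ_DR·Δt = 1.116 × 10^5 ft³.
Runoff depth d = V / A = 1.753 in.
C = d / P = 1.753 / 5.15 = 0.34.

C ≈ 0.34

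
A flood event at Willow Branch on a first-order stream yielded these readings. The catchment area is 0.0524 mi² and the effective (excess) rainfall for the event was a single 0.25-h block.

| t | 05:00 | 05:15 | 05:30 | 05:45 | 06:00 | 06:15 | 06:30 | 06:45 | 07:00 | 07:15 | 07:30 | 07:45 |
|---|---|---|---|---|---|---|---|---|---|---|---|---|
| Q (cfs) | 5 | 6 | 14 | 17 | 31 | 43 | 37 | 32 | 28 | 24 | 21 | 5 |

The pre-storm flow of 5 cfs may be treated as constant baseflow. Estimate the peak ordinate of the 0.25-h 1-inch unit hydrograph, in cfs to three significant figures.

Direct runoff: 0.0, 1.0, 9.0, 12.0, 26.0, 38.0, 32.0, 27.0, 23.0, 19.0, 16.0, 0.0 cfs; ΣQ_DR = 203.0 cfs, peak = 38.0 cfs.
Runoff depth d = ΣQ_DR·Δt / A = 203.0 × 900 / (0.0524 mi²) = 1.501 in.
The 1-inch UH is the DRH scaled by (1 in)/d, so U_p = 38.0 × 1/1.501 = 25.3 cfs.

U_p ≈ 25.3 cfs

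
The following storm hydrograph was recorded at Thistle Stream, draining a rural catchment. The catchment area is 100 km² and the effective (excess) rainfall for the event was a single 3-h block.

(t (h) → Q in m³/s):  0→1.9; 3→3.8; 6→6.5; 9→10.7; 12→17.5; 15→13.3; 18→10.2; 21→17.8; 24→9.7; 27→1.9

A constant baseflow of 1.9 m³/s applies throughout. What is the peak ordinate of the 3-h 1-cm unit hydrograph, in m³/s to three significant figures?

Direct runoff: 0.0, 1.9, 4.6, 8.8, 15.6, 11.4, 8.3, 15.9, 7.8, 0.0 m³/s; ΣQ_DR = 74.30 m³/s, peak = 15.9 m³/s.
Runoff depth d = ΣQ_DR·Δt / A = 74.30 × 10800 / (100 km²) = 8.024 mm.
The 1-cm UH is the DRH scaled by (10 mm)/d, so U_p = 15.9 × 10/8.024 = 19.8 m³/s.

U_p ≈ 19.8 m³/s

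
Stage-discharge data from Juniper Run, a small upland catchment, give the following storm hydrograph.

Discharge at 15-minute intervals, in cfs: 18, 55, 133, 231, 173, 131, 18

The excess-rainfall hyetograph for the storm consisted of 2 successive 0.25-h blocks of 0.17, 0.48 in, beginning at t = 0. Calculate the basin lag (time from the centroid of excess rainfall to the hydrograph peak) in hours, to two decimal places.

Centroid of excess rainfall: t_c = Σ P_i·t̄_i / ΣP_i = 0.3096 h (block centres at 0.125, 0.375 h).
Hydrograph peak occurs at t = 0.75 h, so basin lag t_L = 0.75 − 0.3096 = 0.44 h.

t_L ≈ 0.44 h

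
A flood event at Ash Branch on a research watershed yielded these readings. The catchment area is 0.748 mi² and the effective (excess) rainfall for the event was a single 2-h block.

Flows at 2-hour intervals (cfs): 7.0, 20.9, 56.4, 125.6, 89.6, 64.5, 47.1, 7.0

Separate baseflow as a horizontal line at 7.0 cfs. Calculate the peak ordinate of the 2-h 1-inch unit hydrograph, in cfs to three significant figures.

U_p ≈ 79.1 cfs

Direct runoff: 0.0, 13.9, 49.4, 118.6, 82.6, 57.5, 40.1, 0.0 cfs; ΣQ_DR = 362.1 cfs, peak = 118.6 cfs.
Runoff depth d = ΣQ_DR·Δt / A = 362.1 × 7200 / (0.748 mi²) = 1.500 in.
The 1-inch UH is the DRH scaled by (1 in)/d, so U_p = 118.6 × 1/1.500 = 79.1 cfs.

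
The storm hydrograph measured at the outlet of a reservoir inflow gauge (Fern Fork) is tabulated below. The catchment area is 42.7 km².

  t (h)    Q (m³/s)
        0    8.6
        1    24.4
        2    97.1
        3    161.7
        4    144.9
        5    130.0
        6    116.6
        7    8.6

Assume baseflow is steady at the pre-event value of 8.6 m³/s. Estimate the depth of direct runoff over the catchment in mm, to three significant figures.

Direct runoff: 0.0, 15.8, 88.5, 153.1, 136.3, 121.4, 108.0, 0.0 m³/s; ΣQ_DR = 623.1 m³/s.
V = ΣQ_DR · Δt = 623.1 × 3600 s = 2.243 × 10^6 m³.
Over A = 42.7 km², depth = V / A = 52.5 mm.

d ≈ 52.5 mm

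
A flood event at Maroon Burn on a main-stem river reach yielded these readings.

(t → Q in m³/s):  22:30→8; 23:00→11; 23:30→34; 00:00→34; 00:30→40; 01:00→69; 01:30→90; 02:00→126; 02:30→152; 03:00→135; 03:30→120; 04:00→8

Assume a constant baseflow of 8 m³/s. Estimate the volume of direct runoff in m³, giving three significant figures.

V ≈ 1.32 × 10^6 m³

Direct-runoff ordinates (Q − Q_b): 0.0, 3.0, 26.0, 26.0, 32.0, 61.0, 82.0, 118.0, 144.0, 127.0, 112.0, 0.0 m³/s.
ΣQ_DR = 731.0 m³/s.
With Δt = 0.5 h = 1800 s, V = ΣQ_DR · Δt = 731.0 × 1800 = 1.32 × 10^6 m³.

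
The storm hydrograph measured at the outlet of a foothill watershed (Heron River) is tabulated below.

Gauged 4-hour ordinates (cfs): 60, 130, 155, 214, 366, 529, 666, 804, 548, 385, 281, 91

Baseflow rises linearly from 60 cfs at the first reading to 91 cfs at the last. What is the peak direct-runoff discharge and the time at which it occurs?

Q_p = 724.27 cfs at t = 28 h

Subtracting baseflow gives direct-runoff ordinates: 0.00, 67.18, 89.36, 145.55, 294.73, 454.91, 589.09, 724.27, 465.45, 299.64, 192.82, 0.00 cfs.
The maximum is 724.27 cfs, occurring at the reading for t = 28 h.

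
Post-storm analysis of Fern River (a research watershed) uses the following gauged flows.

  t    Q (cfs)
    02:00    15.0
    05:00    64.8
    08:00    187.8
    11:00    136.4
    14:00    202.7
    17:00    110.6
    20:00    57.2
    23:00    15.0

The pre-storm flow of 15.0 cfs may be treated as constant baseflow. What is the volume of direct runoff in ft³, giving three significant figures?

Direct-runoff ordinates (Q − Q_b): 0.0, 49.8, 172.8, 121.4, 187.7, 95.6, 42.2, 0.0 cfs.
ΣQ_DR = 669.5 cfs.
With Δt = 3 h = 10800 s, V = ΣQ_DR · Δt = 669.5 × 10800 = 7.23 × 10^6 ft³.

V ≈ 7.23 × 10^6 ft³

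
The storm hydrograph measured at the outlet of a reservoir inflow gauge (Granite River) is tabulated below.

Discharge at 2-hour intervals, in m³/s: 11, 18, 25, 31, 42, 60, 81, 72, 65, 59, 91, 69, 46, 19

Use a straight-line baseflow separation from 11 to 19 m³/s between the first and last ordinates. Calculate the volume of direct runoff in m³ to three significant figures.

Direct-runoff ordinates (Q − Q_b): 0.00, 6.38, 12.77, 18.15, 28.54, 45.92, 66.31, 56.69, 49.08, 42.46, 73.85, 51.23, 27.62, 0.00 m³/s.
ΣQ_DR = 479.0 m³/s.
With Δt = 2 h = 7200 s, V = ΣQ_DR · Δt = 479.0 × 7200 = 3.45 × 10^6 m³.

V ≈ 3.45 × 10^6 m³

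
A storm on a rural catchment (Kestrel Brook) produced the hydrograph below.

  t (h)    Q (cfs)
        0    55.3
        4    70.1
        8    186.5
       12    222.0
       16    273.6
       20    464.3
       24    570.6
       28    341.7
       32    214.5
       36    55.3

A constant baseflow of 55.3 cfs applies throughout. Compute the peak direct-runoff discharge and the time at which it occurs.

Q_p = 515.3 cfs at t = 24 h

Subtracting baseflow gives direct-runoff ordinates: 0.0, 14.8, 131.2, 166.7, 218.3, 409.0, 515.3, 286.4, 159.2, 0.0 cfs.
The maximum is 515.3 cfs, occurring at the reading for t = 24 h.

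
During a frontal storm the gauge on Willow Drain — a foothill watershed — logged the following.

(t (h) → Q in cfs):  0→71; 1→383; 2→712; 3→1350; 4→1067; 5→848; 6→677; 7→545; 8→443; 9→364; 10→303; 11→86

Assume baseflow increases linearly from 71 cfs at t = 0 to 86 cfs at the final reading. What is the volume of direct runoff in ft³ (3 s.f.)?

Direct-runoff ordinates (Q − Q_b): 0.00, 310.64, 638.27, 1274.91, 990.55, 770.18, 597.82, 464.45, 361.09, 280.73, 218.36, 0.00 cfs.
ΣQ_DR = 5907 cfs.
With Δt = 1 h = 3600 s, V = ΣQ_DR · Δt = 5907 × 3600 = 2.13 × 10^7 ft³.

V ≈ 2.13 × 10^7 ft³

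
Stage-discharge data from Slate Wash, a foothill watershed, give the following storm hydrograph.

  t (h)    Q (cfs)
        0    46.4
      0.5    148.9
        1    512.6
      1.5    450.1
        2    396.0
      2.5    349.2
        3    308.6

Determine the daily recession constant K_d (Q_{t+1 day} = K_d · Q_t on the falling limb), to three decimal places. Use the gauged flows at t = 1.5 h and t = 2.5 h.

K_d ≈ 0.002

Between t = 1.5 h and t = 2.5 h the flow falls from 450.1 to 349.2 cfs over 2×0.5 h = 1 h.
Per-interval ratio K = (349.2/450.1)^(1/2) = 0.8808; K_d = K^(24/0.5) = 0.002.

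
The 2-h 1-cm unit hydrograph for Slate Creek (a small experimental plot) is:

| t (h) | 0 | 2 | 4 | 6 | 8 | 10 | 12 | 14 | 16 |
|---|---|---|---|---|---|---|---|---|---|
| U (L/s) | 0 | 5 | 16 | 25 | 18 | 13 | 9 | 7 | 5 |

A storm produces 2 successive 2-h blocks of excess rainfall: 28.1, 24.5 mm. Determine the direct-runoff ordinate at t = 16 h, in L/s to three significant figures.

By discrete convolution, Q_j = Σ (P_i / 10 mm) · U_{j−i}.
At t = 16 h (j=8): Q = (28.1/10)·5 + (24.5/10)·7 = 31.2 L/s.

Q ≈ 31.2 L/s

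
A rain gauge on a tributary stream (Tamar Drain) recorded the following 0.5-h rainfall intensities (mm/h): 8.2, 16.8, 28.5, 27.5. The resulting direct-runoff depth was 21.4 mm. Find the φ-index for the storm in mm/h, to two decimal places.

Only the 3 blocks with intensity above φ contribute runoff: 16.8, 28.5, 27.5 mm/h.
Σ(I−φ)·Δt = d  ⇒  (16.8+28.5+27.5 − 3φ)·0.5 = 21.4
φ = (72.80 − 21.4/0.5) / 3 = 10.00 mm/h.

φ ≈ 10.00 mm/h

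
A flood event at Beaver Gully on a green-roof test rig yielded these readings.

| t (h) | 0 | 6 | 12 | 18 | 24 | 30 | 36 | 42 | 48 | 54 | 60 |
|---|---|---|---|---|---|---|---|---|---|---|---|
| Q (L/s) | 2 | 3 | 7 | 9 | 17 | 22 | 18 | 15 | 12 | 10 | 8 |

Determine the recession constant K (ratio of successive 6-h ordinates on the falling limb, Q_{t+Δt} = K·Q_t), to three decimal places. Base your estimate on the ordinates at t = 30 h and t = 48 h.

K ≈ 0.817

Using the recession-limb readings at t = 30 h and t = 48 h: Q falls from 22 to 12 L/s over 3 intervals.
K = (Q₂/Q₁)^(1/3) = (12/22)^(1/3) = 0.817.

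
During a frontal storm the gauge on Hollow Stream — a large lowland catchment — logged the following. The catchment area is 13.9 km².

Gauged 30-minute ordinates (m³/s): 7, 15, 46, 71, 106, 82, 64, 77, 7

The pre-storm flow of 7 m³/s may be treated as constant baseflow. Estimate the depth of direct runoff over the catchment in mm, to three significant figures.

d ≈ 53.4 mm

Direct runoff: 0.0, 8.0, 39.0, 64.0, 99.0, 75.0, 57.0, 70.0, 0.0 m³/s; ΣQ_DR = 412.0 m³/s.
V = ΣQ_DR · Δt = 412.0 × 1800 s = 7.416 × 10^5 m³.
Over A = 13.9 km², depth = V / A = 53.4 mm.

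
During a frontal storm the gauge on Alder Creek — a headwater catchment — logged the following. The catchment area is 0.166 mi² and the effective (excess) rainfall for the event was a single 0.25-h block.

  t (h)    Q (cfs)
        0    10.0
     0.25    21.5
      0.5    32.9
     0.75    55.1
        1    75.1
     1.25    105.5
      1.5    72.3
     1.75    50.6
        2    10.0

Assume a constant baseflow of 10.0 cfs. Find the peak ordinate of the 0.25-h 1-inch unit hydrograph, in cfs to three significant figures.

Direct runoff: 0.0, 11.5, 22.9, 45.1, 65.1, 95.5, 62.3, 40.6, 0.0 cfs; ΣQ_DR = 343.0 cfs, peak = 95.5 cfs.
Runoff depth d = ΣQ_DR·Δt / A = 343.0 × 900 / (0.166 mi²) = 0.8005 in.
The 1-inch UH is the DRH scaled by (1 in)/d, so U_p = 95.5 × 1/0.8005 = 119 cfs.

U_p ≈ 119 cfs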